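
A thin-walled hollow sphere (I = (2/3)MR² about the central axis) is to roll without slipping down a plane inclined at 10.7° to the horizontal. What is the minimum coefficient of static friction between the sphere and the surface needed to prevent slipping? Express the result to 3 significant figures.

μ_min ≈ 0.0756

With I = (2/3)MR², the ratio k = I/(MR²) is 2/3.
Along the incline Mg sinθ − f = Ma, and torque about the center fR = Iα = kMR²(a/R) gives f = kMa.
These give a = g sinθ/(1+k) and the required friction f = kMg sinθ/(1+k).
With N = Mg cosθ, the no-slip condition f ≤ μN gives μ_min = f/N = k tanθ/(1+k).
μ_min = (2/3) × tan10.7° / 1.667 ≈ 0.0756.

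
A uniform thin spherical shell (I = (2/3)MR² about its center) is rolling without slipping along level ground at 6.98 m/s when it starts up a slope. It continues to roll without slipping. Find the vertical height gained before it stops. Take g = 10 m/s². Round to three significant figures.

Here I = (2/3)MR², so the shape factor k = I/(MR²) = 2/3.
Rolling without slipping gives ω = v/R, so the total kinetic energy is ½Mv² + ½Iω² = ½(1+k)Mv² = (5/6)Mv².
All of this converts to potential energy at the highest point: (5/6)Mv₀² = Mgh.
Thus h = (1+k)v₀²/(2g) = 1.667 × 6.98² / (2 × 10) ≈ 4.06 m.

h ≈ 4.06 m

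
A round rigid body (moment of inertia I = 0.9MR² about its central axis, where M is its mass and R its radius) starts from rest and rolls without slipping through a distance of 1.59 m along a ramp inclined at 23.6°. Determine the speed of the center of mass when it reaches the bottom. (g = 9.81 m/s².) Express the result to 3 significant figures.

Here I = 0.9MR², so the shape factor k = I/(MR²) = 0.9.
The rolling condition ω = v/R makes the rotational term ½I(v/R)² = ½kMv², so KE_total = ½(1+k)Mv² = (19/20)Mv².
The vertical drop is h = L sinθ = 1.59 × sin23.6° = 0.6366 m.
Setting Mgh = (19/20)Mv² gives v = √(2gh/(1+k)) = √(2·9.81·0.6366/1.9) ≈ 2.56 m/s.

v ≈ 2.56 m/s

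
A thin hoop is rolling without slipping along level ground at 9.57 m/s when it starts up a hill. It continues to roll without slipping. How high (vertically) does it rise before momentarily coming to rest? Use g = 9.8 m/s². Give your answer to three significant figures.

Here I = MR², so the shape factor k = I/(MR²) = 1.
Pure rolling means v = ωR; then KE = ½Mv² + ½I(v/R)² = ½(1+k)Mv² = Mv².
All of this converts to potential energy at the highest point: Mv₀² = Mgh.
Thus h = (1+k)v₀²/(2g) = 2 × 9.57² / (2 × 9.8) ≈ 9.35 m.

h ≈ 9.35 m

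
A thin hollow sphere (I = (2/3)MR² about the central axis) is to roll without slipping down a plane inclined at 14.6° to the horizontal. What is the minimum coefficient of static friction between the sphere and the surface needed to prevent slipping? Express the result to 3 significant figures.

For this body I = (2/3)MR², i.e. k = I/(MR²) = 2/3.
Newton's second law down the slope: Mg sinθ − f = Ma. The torque equation fR = Iα (with α = a/R) gives f = kMa.
These give a = g sinθ/(1+k) and the required friction f = kMg sinθ/(1+k).
The normal force is N = Mg cosθ, so μ_min = f/N = k tanθ/(1+k).
μ_min = (2/3) × tan14.6° / 1.667 ≈ 0.104.

μ_min ≈ 0.104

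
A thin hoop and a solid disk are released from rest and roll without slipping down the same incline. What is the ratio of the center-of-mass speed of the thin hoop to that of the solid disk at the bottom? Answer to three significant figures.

v_ratio ≈ 0.866

Each satisfies Mgh = ½(1+k)Mv² with k = I/(MR²), so v ∝ 1/√(1+k).
For the thin hoop k = 1; for the solid disk k = 0.5.
v₁/v₂ = √((1+k₂)/(1+k₁)) = √(1.5/2) ≈ 0.866.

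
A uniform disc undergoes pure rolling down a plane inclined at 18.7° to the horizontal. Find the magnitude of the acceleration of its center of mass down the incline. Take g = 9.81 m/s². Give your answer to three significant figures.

The moment of inertia is (1/2)MR², giving k ≡ I/(MR²) = 0.5.
Newton's second law down the slope: Mg sinθ − f = Ma. The torque equation fR = Iα (with α = a/R) gives f = kMa.
Eliminating f: Mg sinθ = (1+k)Ma, so a = g sinθ/(1+k) = 9.81 × sin18.7° / 1.5 ≈ 2.10 m/s².

a ≈ 2.10 m/s²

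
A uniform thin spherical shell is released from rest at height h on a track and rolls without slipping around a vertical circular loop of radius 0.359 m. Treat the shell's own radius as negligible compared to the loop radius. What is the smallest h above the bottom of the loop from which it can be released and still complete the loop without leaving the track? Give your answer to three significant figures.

The moment of inertia is (2/3)MR², giving k ≡ I/(MR²) = 2/3.
At the top of the loop, the minimum-contact condition is Mg = Mv_top²/r, so v_top² = gr.
With ω = v/R, the kinetic energy at speed v is ½(1+k)Mv² = (5/6)Mv².
Energy conservation from release (height h) to the top (height 2r): Mgh = Mg(2r) + (5/6)M·gr.
Thus h_min = 2r + (1+k)r/2 = r(2 + 1.667/2) = 0.359 × 2.833 ≈ 1.02 m.

h_min ≈ 1.02 m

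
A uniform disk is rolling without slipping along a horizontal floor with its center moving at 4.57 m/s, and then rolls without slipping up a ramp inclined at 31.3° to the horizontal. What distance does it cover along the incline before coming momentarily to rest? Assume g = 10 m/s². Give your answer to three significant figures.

With I = (1/2)MR², the ratio k = I/(MR²) is 0.5.
Since it rolls without slipping, ω = v/R and KE = ½Mv² + ½Iω² = ½(1+k)Mv² = (3/4)Mv².
Setting this equal to Mgh gives the vertical rise h = (1+k)v₀²/(2g) = 1.5×4.57²/(2×10) = 1.566 m.
The distance along the slope is d = h/sinθ = 1.566/sin31.3° ≈ 3.02 m.

d ≈ 3.02 m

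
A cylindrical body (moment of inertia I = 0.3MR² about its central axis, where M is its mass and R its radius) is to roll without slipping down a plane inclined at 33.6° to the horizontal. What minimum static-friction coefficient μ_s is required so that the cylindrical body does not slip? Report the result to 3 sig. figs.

For this body I = 0.3MR², i.e. k = I/(MR²) = 0.3.
Newton's second law down the slope: Mg sinθ − f = Ma. The torque equation fR = Iα (with α = a/R) gives f = kMa.
These give a = g sinθ/(1+k) and the required friction f = kMg sinθ/(1+k).
The normal force is N = Mg cosθ, so μ_min = f/N = k tanθ/(1+k).
μ_min = 0.3 × tan33.6° / 1.3 ≈ 0.153.

μ_min ≈ 0.153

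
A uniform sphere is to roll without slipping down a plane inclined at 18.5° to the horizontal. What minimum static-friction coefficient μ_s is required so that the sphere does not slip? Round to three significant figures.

μ_min ≈ 0.0956

For this body I = (2/5)MR², i.e. k = I/(MR²) = 0.4.
Along the incline Mg sinθ − f = Ma, and torque about the center fR = Iα = kMR²(a/R) gives f = kMa.
These give a = g sinθ/(1+k) and the required friction f = kMg sinθ/(1+k).
The normal force is N = Mg cosθ, so μ_min = f/N = k tanθ/(1+k).
μ_min = 0.4 × tan18.5° / 1.4 ≈ 0.0956.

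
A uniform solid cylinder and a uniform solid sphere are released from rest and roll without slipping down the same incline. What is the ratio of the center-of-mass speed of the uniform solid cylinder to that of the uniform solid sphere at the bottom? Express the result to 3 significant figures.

v_ratio ≈ 0.966

Each satisfies Mgh = ½(1+k)Mv² with k = I/(MR²), so v ∝ 1/√(1+k).
For the uniform solid cylinder k = 0.5; for the uniform solid sphere k = 0.4.
v₁/v₂ = √((1+k₂)/(1+k₁)) = √(1.4/1.5) ≈ 0.966.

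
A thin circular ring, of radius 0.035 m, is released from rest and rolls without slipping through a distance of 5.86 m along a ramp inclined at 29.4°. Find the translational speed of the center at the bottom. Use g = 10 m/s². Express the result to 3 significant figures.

v ≈ 5.36 m/s

With I = MR², the ratio k = I/(MR²) is 1.
Rolling without slipping gives ω = v/R, so the total kinetic energy is ½Mv² + ½Iω² = ½(1+k)Mv² = Mv².
The vertical drop is h = L sinθ = 5.86 × sin29.4° = 2.877 m.
Setting Mgh = Mv² gives v = √(2gh/(1+k)) = √(2·10·2.877/2) ≈ 5.36 m/s.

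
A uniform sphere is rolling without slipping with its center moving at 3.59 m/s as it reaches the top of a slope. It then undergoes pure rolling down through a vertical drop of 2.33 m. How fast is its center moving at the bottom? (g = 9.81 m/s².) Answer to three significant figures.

With I = (2/5)MR², the ratio k = I/(MR²) is 0.4.
Since it rolls without slipping, ω = v/R and KE = ½Mv² + ½Iω² = ½(1+k)Mv² = (7/10)Mv².
Energy conservation: (7/10)Mv₀² + Mgh = (7/10)Mv², so v² = v₀² + 2gh/(1+k).
v = √(3.59² + 2×9.81×2.33/1.4) = √45.54 ≈ 6.75 m/s.

v ≈ 6.75 m/s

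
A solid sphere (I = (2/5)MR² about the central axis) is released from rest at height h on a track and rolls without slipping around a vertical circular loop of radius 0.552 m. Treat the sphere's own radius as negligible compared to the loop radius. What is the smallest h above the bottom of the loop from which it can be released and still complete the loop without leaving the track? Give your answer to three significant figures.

h_min ≈ 1.49 m

With I = (2/5)MR², the ratio k = I/(MR²) is 0.4.
At the top, contact is just lost when gravity alone supplies the centripetal force: Mg = Mv_top²/r, i.e. v_top² = gr.
With ω = v/R, the kinetic energy at speed v is ½(1+k)Mv² = (7/10)Mv².
Energy conservation from release (height h) to the top (height 2r): Mgh = Mg(2r) + (7/10)M·gr.
Thus h_min = 2r + (1+k)r/2 = r(2 + 1.4/2) = 0.552 × 2.7 ≈ 1.49 m.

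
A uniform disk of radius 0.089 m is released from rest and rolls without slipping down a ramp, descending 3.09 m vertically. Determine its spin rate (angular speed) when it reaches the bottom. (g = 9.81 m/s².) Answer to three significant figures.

Here I = (1/2)MR², so the shape factor k = I/(MR²) = 0.5.
The rolling condition ω = v/R makes the rotational term ½I(v/R)² = ½kMv², so KE_total = ½(1+k)Mv² = (3/4)Mv².
Energy conservation Mgh = ½(1+k)Mv² gives v = √(2gh/(1+k)) = √(2 × 9.81 × 3.09 / 1.5) = 6.357 m/s.
Then ω = v/R = 6.357 / 0.089 ≈ 71.4 rad/s.

ω ≈ 71.4 rad/s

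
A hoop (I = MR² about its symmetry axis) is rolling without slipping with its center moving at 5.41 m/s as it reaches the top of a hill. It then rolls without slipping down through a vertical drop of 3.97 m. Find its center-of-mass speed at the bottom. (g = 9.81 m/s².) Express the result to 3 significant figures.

v ≈ 8.26 m/s

For this body I = MR², i.e. k = I/(MR²) = 1.
Since it rolls without slipping, ω = v/R and KE = ½Mv² + ½Iω² = ½(1+k)Mv² = Mv².
Energy conservation: Mv₀² + Mgh = Mv², so v² = v₀² + 2gh/(1+k).
v = √(5.41² + 2×9.81×3.97/2) = √68.21 ≈ 8.26 m/s.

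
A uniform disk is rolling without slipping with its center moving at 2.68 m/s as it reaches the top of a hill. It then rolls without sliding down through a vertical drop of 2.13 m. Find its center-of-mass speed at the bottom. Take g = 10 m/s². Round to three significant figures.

v ≈ 5.97 m/s

Here I = (1/2)MR², so the shape factor k = I/(MR²) = 0.5.
The rolling condition ω = v/R makes the rotational term ½I(v/R)² = ½kMv², so KE_total = ½(1+k)Mv² = (3/4)Mv².
Energy conservation: (3/4)Mv₀² + Mgh = (3/4)Mv², so v² = v₀² + 2gh/(1+k).
v = √(2.68² + 2×10×2.13/1.5) = √35.58 ≈ 5.97 m/s.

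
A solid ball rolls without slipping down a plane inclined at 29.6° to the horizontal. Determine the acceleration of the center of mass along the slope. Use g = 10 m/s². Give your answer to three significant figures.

a ≈ 3.53 m/s²

For this body I = (2/5)MR², i.e. k = I/(MR²) = 0.4.
Along the incline Mg sinθ − f = Ma, and torque about the center fR = Iα = kMR²(a/R) gives f = kMa.
Eliminating f: Mg sinθ = (1+k)Ma, so a = g sinθ/(1+k) = 10 × sin29.6° / 1.4 ≈ 3.53 m/s².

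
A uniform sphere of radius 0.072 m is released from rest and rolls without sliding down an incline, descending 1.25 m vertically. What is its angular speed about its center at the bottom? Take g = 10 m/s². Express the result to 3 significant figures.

With I = (2/5)MR², the ratio k = I/(MR²) is 0.4.
Pure rolling means v = ωR; then KE = ½Mv² + ½I(v/R)² = ½(1+k)Mv² = (7/10)Mv².
Energy conservation Mgh = ½(1+k)Mv² gives v = √(2gh/(1+k)) = √(2 × 10 × 1.25 / 1.4) = 4.226 m/s.
The angular speed follows from ω = v/R = 4.226/0.072 ≈ 58.7 rad/s.

ω ≈ 58.7 rad/s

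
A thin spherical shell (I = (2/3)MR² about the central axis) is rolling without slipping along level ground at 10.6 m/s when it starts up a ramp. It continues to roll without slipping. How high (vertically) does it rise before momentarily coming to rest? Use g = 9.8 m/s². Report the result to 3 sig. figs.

Here I = (2/3)MR², so the shape factor k = I/(MR²) = 2/3.
Pure rolling means v = ωR; then KE = ½Mv² + ½I(v/R)² = ½(1+k)Mv² = (5/6)Mv².
All of this converts to potential energy at the highest point: (5/6)Mv₀² = Mgh.
Thus h = (1+k)v₀²/(2g) = 1.667 × 10.6² / (2 × 9.8) ≈ 9.55 m.

h ≈ 9.55 m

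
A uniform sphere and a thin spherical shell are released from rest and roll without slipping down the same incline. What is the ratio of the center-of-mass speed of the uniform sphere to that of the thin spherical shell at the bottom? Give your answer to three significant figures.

v_ratio ≈ 1.09

Each satisfies Mgh = ½(1+k)Mv² with k = I/(MR²), so v ∝ 1/√(1+k).
For the uniform sphere k = 0.4; for the thin spherical shell k = 2/3.
v₁/v₂ = √((1+k₂)/(1+k₁)) = √(1.667/1.4) ≈ 1.09.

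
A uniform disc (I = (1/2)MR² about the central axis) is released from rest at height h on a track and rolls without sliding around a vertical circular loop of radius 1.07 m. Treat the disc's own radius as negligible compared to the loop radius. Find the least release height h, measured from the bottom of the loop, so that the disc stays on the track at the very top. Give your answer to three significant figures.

h_min ≈ 2.94 m

For this body I = (1/2)MR², i.e. k = I/(MR²) = 0.5.
At the top, contact is just lost when gravity alone supplies the centripetal force: Mg = Mv_top²/r, i.e. v_top² = gr.
With ω = v/R, the kinetic energy at speed v is ½(1+k)Mv² = (3/4)Mv².
Energy conservation from release (height h) to the top (height 2r): Mgh = Mg(2r) + (3/4)M·gr.
Thus h_min = 2r + (1+k)r/2 = r(2 + 1.5/2) = 1.07 × 2.75 ≈ 2.94 m.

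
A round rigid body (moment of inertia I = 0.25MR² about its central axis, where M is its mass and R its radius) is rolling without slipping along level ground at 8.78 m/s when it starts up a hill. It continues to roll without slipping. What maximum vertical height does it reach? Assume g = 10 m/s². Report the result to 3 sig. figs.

Here I = 0.25MR², so the shape factor k = I/(MR²) = 0.25.
Since it rolls without slipping, ω = v/R and KE = ½Mv² + ½Iω² = ½(1+k)Mv² = (5/8)Mv².
At the top the kinetic energy is zero, so (5/8)Mv₀² = Mgh.
Thus h = (1+k)v₀²/(2g) = 1.25 × 8.78² / (2 × 10) ≈ 4.82 m.

h ≈ 4.82 m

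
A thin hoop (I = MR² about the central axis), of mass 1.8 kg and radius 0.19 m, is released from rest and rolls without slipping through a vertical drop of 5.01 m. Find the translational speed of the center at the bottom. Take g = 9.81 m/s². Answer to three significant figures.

v ≈ 7.01 m/s

Here I = MR², so the shape factor k = I/(MR²) = 1.
The rolling condition ω = v/R makes the rotational term ½I(v/R)² = ½kMv², so KE_total = ½(1+k)Mv² = Mv².
Setting Mgh = Mv² gives v = √(2gh/(1+k)) = √(2·9.81·5.01/2) ≈ 7.01 m/s.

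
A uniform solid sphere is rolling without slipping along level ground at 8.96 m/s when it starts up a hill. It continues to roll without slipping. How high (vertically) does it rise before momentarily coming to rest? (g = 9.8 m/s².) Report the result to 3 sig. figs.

h ≈ 5.73 m

The moment of inertia is (2/5)MR², giving k ≡ I/(MR²) = 0.4.
Rolling without slipping gives ω = v/R, so the total kinetic energy is ½Mv² + ½Iω² = ½(1+k)Mv² = (7/10)Mv².
All of this converts to potential energy at the highest point: (7/10)Mv₀² = Mgh.
Thus h = (1+k)v₀²/(2g) = 1.4 × 8.96² / (2 × 9.8) ≈ 5.73 m.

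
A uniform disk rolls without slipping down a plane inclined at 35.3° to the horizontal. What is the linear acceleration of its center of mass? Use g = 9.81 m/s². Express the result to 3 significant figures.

a ≈ 3.78 m/s²

With I = (1/2)MR², the ratio k = I/(MR²) is 0.5.
Newton's second law down the slope: Mg sinθ − f = Ma. The torque equation fR = Iα (with α = a/R) gives f = kMa.
Eliminating f: Mg sinθ = (1+k)Ma, so a = g sinθ/(1+k) = 9.81 × sin35.3° / 1.5 ≈ 3.78 m/s².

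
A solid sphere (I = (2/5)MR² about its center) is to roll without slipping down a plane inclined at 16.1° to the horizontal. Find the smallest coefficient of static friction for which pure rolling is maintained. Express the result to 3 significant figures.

With I = (2/5)MR², the ratio k = I/(MR²) is 0.4.
Translational: Mg sinθ − f = Ma. Rotational about the CM: fR = Iα = kMRa, so f = kMa.
These give a = g sinθ/(1+k) and the required friction f = kMg sinθ/(1+k).
The normal force is N = Mg cosθ, so μ_min = f/N = k tanθ/(1+k).
μ_min = 0.4 × tan16.1° / 1.4 ≈ 0.0825.

μ_min ≈ 0.0825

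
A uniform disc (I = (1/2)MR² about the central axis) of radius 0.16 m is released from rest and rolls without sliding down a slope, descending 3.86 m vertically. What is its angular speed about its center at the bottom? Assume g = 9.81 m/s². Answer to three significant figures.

For this body I = (1/2)MR², i.e. k = I/(MR²) = 0.5.
Since it rolls without slipping, ω = v/R and KE = ½Mv² + ½Iω² = ½(1+k)Mv² = (3/4)Mv².
Energy conservation Mgh = ½(1+k)Mv² gives v = √(2gh/(1+k)) = √(2 × 9.81 × 3.86 / 1.5) = 7.106 m/s.
Then ω = v/R = 7.106 / 0.16 ≈ 44.4 rad/s.

ω ≈ 44.4 rad/s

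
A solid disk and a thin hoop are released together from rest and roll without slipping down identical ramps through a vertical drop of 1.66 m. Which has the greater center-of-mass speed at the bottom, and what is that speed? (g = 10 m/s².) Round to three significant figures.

the solid disk, at v ≈ 4.70 m/s

For rolling without slipping, Mgh = ½(1+k)Mv² where k = I/(MR²), so v = √(2gh/(1+k)).
Solid disk: k = 0.5, giving v = √(2×10×1.66/1.5) = 4.705 m/s.
Thin hoop: k = 1, giving v = √(2×10×1.66/2) = 4.074 m/s.
The smaller k wins: the solid disk, at ≈ 4.70 m/s.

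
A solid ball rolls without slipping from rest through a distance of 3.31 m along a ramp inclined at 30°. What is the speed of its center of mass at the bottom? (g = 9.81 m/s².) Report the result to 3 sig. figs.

v ≈ 4.82 m/s

For this body I = (2/5)MR², i.e. k = I/(MR²) = 0.4.
Pure rolling means v = ωR; then KE = ½Mv² + ½I(v/R)² = ½(1+k)Mv² = (7/10)Mv².
The vertical drop is h = L sinθ = 3.31 × sin30° = 1.655 m.
Setting Mgh = (7/10)Mv² gives v = √(2gh/(1+k)) = √(2·9.81·1.655/1.4) ≈ 4.82 m/s.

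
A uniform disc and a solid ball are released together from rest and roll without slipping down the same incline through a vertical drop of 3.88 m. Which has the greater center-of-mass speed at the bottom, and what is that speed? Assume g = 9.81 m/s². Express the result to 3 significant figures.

the solid ball, at v ≈ 7.37 m/s

For rolling without slipping, Mgh = ½(1+k)Mv² where k = I/(MR²), so v = √(2gh/(1+k)).
Uniform disc: k = 0.5, giving v = √(2×9.81×3.88/1.5) = 7.124 m/s.
Solid ball: k = 0.4, giving v = √(2×9.81×3.88/1.4) = 7.374 m/s.
The smaller k wins: the solid ball, at ≈ 7.37 m/s.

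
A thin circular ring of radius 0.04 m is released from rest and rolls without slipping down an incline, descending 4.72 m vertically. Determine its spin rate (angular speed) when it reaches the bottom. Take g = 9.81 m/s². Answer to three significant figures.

For this body I = MR², i.e. k = I/(MR²) = 1.
The rolling condition ω = v/R makes the rotational term ½I(v/R)² = ½kMv², so KE_total = ½(1+k)Mv² = Mv².
Energy conservation Mgh = ½(1+k)Mv² gives v = √(2gh/(1+k)) = √(2 × 9.81 × 4.72 / 2) = 6.805 m/s.
Then ω = v/R = 6.805 / 0.04 ≈ 170 rad/s.

ω ≈ 170 rad/s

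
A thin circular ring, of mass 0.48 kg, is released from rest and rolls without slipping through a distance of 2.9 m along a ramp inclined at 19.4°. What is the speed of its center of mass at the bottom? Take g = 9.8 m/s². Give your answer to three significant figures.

Here I = MR², so the shape factor k = I/(MR²) = 1.
The rolling condition ω = v/R makes the rotational term ½I(v/R)² = ½kMv², so KE_total = ½(1+k)Mv² = Mv².
The vertical drop is h = L sinθ = 2.9 × sin19.4° = 0.9633 m.
Setting Mgh = Mv² gives v = √(2gh/(1+k)) = √(2·9.8·0.9633/2) ≈ 3.07 m/s.

v ≈ 3.07 m/s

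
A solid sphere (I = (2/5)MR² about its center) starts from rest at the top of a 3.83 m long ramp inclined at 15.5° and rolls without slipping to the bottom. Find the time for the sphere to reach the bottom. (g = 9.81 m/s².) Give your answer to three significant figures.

t ≈ 2.02 s

Here I = (2/5)MR², so the shape factor k = I/(MR²) = 0.4.
Translational: Mg sinθ − f = Ma. Rotational about the CM: fR = Iα = kMRa, so f = kMa.
Hence a = g sinθ/(1+k) = 9.81×sin15.5°/1.4 = 1.873 m/s².
Starting from rest, L = ½at², so t = √(2L/a) = √(2×3.83/1.873) ≈ 2.02 s.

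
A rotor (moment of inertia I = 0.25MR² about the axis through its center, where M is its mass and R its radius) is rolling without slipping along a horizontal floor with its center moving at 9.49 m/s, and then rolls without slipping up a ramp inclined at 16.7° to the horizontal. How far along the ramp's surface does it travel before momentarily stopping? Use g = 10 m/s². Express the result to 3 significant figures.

For this body I = 0.25MR², i.e. k = I/(MR²) = 0.25.
Rolling without slipping gives ω = v/R, so the total kinetic energy is ½Mv² + ½Iω² = ½(1+k)Mv² = (5/8)Mv².
Setting this equal to Mgh gives the vertical rise h = (1+k)v₀²/(2g) = 1.25×9.49²/(2×10) = 5.629 m.
The distance along the slope is d = h/sinθ = 5.629/sin16.7° ≈ 19.6 m.

d ≈ 19.6 m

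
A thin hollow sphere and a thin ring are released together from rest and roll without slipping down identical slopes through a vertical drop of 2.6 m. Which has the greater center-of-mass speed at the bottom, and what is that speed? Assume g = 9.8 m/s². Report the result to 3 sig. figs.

the thin hollow sphere, at v ≈ 5.53 m/s

For rolling without slipping, Mgh = ½(1+k)Mv² where k = I/(MR²), so v = √(2gh/(1+k)).
Thin hollow sphere: k = 2/3, giving v = √(2×9.8×2.6/1.667) = 5.53 m/s.
Thin ring: k = 1, giving v = √(2×9.8×2.6/2) = 5.048 m/s.
The smaller k wins: the thin hollow sphere, at ≈ 5.53 m/s.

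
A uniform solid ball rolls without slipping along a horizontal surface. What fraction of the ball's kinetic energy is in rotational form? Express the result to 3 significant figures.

With I = (2/5)MR², the ratio k = I/(MR²) is 0.4.
Since ω = v/R, the translational part is ½Mv² and the rotational part is ½I(v/R)² = ½kMv²; the total is ½(1+k)Mv².
The rotational fraction is therefore k/(1+k) = 0.4/1.4 ≈ 0.286.

fraction ≈ 0.286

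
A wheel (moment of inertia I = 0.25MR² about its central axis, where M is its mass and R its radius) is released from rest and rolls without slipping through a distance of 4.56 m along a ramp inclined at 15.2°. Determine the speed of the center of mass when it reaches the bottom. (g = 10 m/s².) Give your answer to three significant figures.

For this body I = 0.25MR², i.e. k = I/(MR²) = 0.25.
Since it rolls without slipping, ω = v/R and KE = ½Mv² + ½Iω² = ½(1+k)Mv² = (5/8)Mv².
The vertical drop is h = L sinθ = 4.56 × sin15.2° = 1.196 m.
Setting Mgh = (5/8)Mv² gives v = √(2gh/(1+k)) = √(2·10·1.196/1.25) ≈ 4.37 m/s.

v ≈ 4.37 m/s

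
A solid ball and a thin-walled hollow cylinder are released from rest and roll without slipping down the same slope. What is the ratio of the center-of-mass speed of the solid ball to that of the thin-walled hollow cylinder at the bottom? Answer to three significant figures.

v_ratio ≈ 1.20

Each satisfies Mgh = ½(1+k)Mv² with k = I/(MR²), so v ∝ 1/√(1+k).
For the solid ball k = 0.4; for the thin-walled hollow cylinder k = 1.
v₁/v₂ = √((1+k₂)/(1+k₁)) = √(2/1.4) ≈ 1.20.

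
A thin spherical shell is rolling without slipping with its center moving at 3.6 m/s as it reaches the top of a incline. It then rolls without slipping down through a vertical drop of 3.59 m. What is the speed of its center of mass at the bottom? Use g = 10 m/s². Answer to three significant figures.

v ≈ 7.49 m/s

Here I = (2/3)MR², so the shape factor k = I/(MR²) = 2/3.
Rolling without slipping gives ω = v/R, so the total kinetic energy is ½Mv² + ½Iω² = ½(1+k)Mv² = (5/6)Mv².
Conserving energy between top and bottom: (5/6)Mv² = (5/6)Mv₀² + Mgh, hence v² = v₀² + 2gh/(1+k).
v = √(3.6² + 2×10×3.59/1.667) = √56.04 ≈ 7.49 m/s.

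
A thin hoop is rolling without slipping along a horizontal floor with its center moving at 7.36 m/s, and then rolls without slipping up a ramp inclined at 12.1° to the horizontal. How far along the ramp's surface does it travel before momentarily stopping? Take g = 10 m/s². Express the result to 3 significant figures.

Here I = MR², so the shape factor k = I/(MR²) = 1.
Since it rolls without slipping, ω = v/R and KE = ½Mv² + ½Iω² = ½(1+k)Mv² = Mv².
Setting this equal to Mgh gives the vertical rise h = (1+k)v₀²/(2g) = 2×7.36²/(2×10) = 5.417 m.
The distance along the slope is d = h/sinθ = 5.417/sin12.1° ≈ 25.8 m.

d ≈ 25.8 m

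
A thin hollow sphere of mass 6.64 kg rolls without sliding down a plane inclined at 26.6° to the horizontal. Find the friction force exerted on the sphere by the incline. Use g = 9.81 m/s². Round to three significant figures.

For this body I = (2/3)MR², i.e. k = I/(MR²) = 2/3.
Along the incline Mg sinθ − f = Ma, and torque about the center fR = Iα = kMR²(a/R) gives f = kMa.
Combining, a = g sinθ/(1+k) and f = kMa = kMg sinθ/(1+k).
f = (2/3) × 6.64 × 9.81 × sin26.6° / 1.667 ≈ 11.7 N.

f ≈ 11.7 N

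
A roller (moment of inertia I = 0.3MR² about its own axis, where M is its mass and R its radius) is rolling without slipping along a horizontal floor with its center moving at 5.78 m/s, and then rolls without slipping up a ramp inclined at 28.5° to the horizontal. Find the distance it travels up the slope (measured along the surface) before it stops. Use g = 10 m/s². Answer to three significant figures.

For this body I = 0.3MR², i.e. k = I/(MR²) = 0.3.
Rolling without slipping gives ω = v/R, so the total kinetic energy is ½Mv² + ½Iω² = ½(1+k)Mv² = (13/20)Mv².
Setting this equal to Mgh gives the vertical rise h = (1+k)v₀²/(2g) = 1.3×5.78²/(2×10) = 2.172 m.
Along the incline, d = h/sinθ = 2.172/sin28.5° ≈ 4.55 m.

d ≈ 4.55 m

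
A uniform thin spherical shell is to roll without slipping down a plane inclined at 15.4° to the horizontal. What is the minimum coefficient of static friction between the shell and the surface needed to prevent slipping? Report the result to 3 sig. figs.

μ_min ≈ 0.110

With I = (2/3)MR², the ratio k = I/(MR²) is 2/3.
Newton's second law down the slope: Mg sinθ − f = Ma. The torque equation fR = Iα (with α = a/R) gives f = kMa.
These give a = g sinθ/(1+k) and the required friction f = kMg sinθ/(1+k).
The normal force is N = Mg cosθ, so μ_min = f/N = k tanθ/(1+k).
μ_min = (2/3) × tan15.4° / 1.667 ≈ 0.110.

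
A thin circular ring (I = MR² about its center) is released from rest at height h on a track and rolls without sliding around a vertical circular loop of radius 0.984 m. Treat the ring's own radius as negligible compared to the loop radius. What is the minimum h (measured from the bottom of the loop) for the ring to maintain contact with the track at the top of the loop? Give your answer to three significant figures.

Here I = MR², so the shape factor k = I/(MR²) = 1.
At the top, contact is just lost when gravity alone supplies the centripetal force: Mg = Mv_top²/r, i.e. v_top² = gr.
With ω = v/R, the kinetic energy at speed v is ½(1+k)Mv² = Mv².
Energy conservation from release (height h) to the top (height 2r): Mgh = Mg(2r) + M·gr.
Thus h_min = 2r + (1+k)r/2 = r(2 + 2/2) = 0.984 × 3 ≈ 2.95 m.

h_min ≈ 2.95 m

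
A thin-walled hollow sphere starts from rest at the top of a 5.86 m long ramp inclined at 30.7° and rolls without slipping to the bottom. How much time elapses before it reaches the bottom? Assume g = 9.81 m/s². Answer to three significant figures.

t ≈ 1.97 s

For this body I = (2/3)MR², i.e. k = I/(MR²) = 2/3.
Translational: Mg sinθ − f = Ma. Rotational about the CM: fR = Iα = kMRa, so f = kMa.
Hence a = g sinθ/(1+k) = 9.81×sin30.7°/1.667 = 3.005 m/s².
With constant a from rest, t = √(2L/a) = √(2·5.86/3.005) ≈ 1.97 s.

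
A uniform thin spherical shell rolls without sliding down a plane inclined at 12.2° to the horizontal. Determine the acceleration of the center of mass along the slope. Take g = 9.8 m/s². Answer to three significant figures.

a ≈ 1.24 m/s²

Here I = (2/3)MR², so the shape factor k = I/(MR²) = 2/3.
Along the incline Mg sinθ − f = Ma, and torque about the center fR = Iα = kMR²(a/R) gives f = kMa.
Eliminating f: Mg sinθ = (1+k)Ma, so a = g sinθ/(1+k) = 9.8 × sin12.2° / 1.667 ≈ 1.24 m/s².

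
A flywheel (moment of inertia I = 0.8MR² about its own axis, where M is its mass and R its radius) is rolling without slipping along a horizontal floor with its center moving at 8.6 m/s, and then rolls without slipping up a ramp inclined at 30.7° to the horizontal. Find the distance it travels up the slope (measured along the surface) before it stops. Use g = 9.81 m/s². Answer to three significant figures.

For this body I = 0.8MR², i.e. k = I/(MR²) = 0.8.
Since it rolls without slipping, ω = v/R and KE = ½Mv² + ½Iω² = ½(1+k)Mv² = (9/10)Mv².
Setting this equal to Mgh gives the vertical rise h = (1+k)v₀²/(2g) = 1.8×8.6²/(2×9.81) = 6.785 m.
The distance along the slope is d = h/sinθ = 6.785/sin30.7° ≈ 13.3 m.

d ≈ 13.3 m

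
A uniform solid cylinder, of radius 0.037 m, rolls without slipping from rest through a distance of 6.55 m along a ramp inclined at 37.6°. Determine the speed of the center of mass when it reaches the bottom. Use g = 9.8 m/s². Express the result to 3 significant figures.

The moment of inertia is (1/2)MR², giving k ≡ I/(MR²) = 0.5.
The rolling condition ω = v/R makes the rotational term ½I(v/R)² = ½kMv², so KE_total = ½(1+k)Mv² = (3/4)Mv².
The vertical drop is h = L sinθ = 6.55 × sin37.6° = 3.996 m.
Setting Mgh = (3/4)Mv² gives v = √(2gh/(1+k)) = √(2·9.8·3.996/1.5) ≈ 7.23 m/s.

v ≈ 7.23 m/s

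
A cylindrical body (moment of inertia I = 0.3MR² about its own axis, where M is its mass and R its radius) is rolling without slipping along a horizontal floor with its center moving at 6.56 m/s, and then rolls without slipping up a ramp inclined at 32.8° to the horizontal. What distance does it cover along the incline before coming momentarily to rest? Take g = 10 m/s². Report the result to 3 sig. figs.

d ≈ 5.16 m

For this body I = 0.3MR², i.e. k = I/(MR²) = 0.3.
Rolling without slipping gives ω = v/R, so the total kinetic energy is ½Mv² + ½Iω² = ½(1+k)Mv² = (13/20)Mv².
Setting this equal to Mgh gives the vertical rise h = (1+k)v₀²/(2g) = 1.3×6.56²/(2×10) = 2.797 m.
The distance along the slope is d = h/sinθ = 2.797/sin32.8° ≈ 5.16 m.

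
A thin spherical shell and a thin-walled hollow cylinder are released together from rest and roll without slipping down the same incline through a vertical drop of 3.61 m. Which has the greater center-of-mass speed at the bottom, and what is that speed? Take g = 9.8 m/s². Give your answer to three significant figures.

the thin spherical shell, at v ≈ 6.52 m/s

For rolling without slipping, Mgh = ½(1+k)Mv² where k = I/(MR²), so v = √(2gh/(1+k)).
Thin spherical shell: k = 2/3, giving v = √(2×9.8×3.61/1.667) = 6.516 m/s.
Thin-walled hollow cylinder: k = 1, giving v = √(2×9.8×3.61/2) = 5.948 m/s.
The smaller k wins: the thin spherical shell, at ≈ 6.52 m/s.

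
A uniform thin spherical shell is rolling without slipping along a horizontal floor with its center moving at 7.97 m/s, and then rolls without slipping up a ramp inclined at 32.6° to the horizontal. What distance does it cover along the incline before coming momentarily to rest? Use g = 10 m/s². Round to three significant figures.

d ≈ 9.82 m

The moment of inertia is (2/3)MR², giving k ≡ I/(MR²) = 2/3.
Since it rolls without slipping, ω = v/R and KE = ½Mv² + ½Iω² = ½(1+k)Mv² = (5/6)Mv².
Setting this equal to Mgh gives the vertical rise h = (1+k)v₀²/(2g) = 1.667×7.97²/(2×10) = 5.293 m.
Along the incline, d = h/sinθ = 5.293/sin32.6° ≈ 9.82 m.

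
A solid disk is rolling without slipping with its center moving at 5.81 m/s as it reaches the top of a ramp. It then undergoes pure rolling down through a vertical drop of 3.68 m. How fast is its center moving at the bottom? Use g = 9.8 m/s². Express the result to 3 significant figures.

For this body I = (1/2)MR², i.e. k = I/(MR²) = 0.5.
Since it rolls without slipping, ω = v/R and KE = ½Mv² + ½Iω² = ½(1+k)Mv² = (3/4)Mv².
Conserving energy between top and bottom: (3/4)Mv² = (3/4)Mv₀² + Mgh, hence v² = v₀² + 2gh/(1+k).
v = √(5.81² + 2×9.8×3.68/1.5) = √81.84 ≈ 9.05 m/s.

v ≈ 9.05 m/s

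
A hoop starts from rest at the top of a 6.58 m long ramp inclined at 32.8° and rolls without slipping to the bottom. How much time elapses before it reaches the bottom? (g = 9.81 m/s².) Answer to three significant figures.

t ≈ 2.23 s

With I = MR², the ratio k = I/(MR²) is 1.
Translational: Mg sinθ − f = Ma. Rotational about the CM: fR = Iα = kMRa, so f = kMa.
Hence a = g sinθ/(1+k) = 9.81×sin32.8°/2 = 2.657 m/s².
With constant a from rest, t = √(2L/a) = √(2·6.58/2.657) ≈ 2.23 s.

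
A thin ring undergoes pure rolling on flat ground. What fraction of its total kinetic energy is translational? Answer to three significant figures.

For this body I = MR², i.e. k = I/(MR²) = 1.
Since ω = v/R, the translational part is ½Mv² and the rotational part is ½I(v/R)² = ½kMv²; the total is ½(1+k)Mv².
The translational fraction is therefore 1/(1+k) = 1/2 ≈ 0.500.

fraction ≈ 0.500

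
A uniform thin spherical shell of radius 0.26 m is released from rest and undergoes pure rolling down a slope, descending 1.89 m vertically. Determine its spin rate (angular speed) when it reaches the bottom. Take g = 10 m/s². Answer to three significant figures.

Here I = (2/3)MR², so the shape factor k = I/(MR²) = 2/3.
Since it rolls without slipping, ω = v/R and KE = ½Mv² + ½Iω² = ½(1+k)Mv² = (5/6)Mv².
Energy conservation Mgh = ½(1+k)Mv² gives v = √(2gh/(1+k)) = √(2 × 10 × 1.89 / 1.667) = 4.762 m/s.
The angular speed follows from ω = v/R = 4.762/0.26 ≈ 18.3 rad/s.

ω ≈ 18.3 rad/s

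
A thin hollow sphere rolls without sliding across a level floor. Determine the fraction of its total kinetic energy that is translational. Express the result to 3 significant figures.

With I = (2/3)MR², the ratio k = I/(MR²) is 2/3.
Since ω = v/R, the translational part is ½Mv² and the rotational part is ½I(v/R)² = ½kMv²; the total is ½(1+k)Mv².
The translational fraction is therefore 1/(1+k) = 1/1.667 ≈ 0.600.

fraction ≈ 0.600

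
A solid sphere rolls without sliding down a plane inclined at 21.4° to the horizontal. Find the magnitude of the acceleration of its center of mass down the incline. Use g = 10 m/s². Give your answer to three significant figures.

a ≈ 2.61 m/s²

For this body I = (2/5)MR², i.e. k = I/(MR²) = 0.4.
Translational: Mg sinθ − f = Ma. Rotational about the CM: fR = Iα = kMRa, so f = kMa.
Eliminating f: Mg sinθ = (1+k)Ma, so a = g sinθ/(1+k) = 10 × sin21.4° / 1.4 ≈ 2.61 m/s².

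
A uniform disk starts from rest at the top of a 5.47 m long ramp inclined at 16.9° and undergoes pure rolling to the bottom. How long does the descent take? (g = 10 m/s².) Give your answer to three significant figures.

t ≈ 2.38 s

With I = (1/2)MR², the ratio k = I/(MR²) is 0.5.
Along the incline Mg sinθ − f = Ma, and torque about the center fR = Iα = kMR²(a/R) gives f = kMa.
Hence a = g sinθ/(1+k) = 10×sin16.9°/1.5 = 1.938 m/s².
Starting from rest, L = ½at², so t = √(2L/a) = √(2×5.47/1.938) ≈ 2.38 s.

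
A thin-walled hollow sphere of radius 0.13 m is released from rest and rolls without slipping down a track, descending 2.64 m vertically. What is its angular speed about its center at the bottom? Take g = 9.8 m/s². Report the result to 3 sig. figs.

The moment of inertia is (2/3)MR², giving k ≡ I/(MR²) = 2/3.
Rolling without slipping gives ω = v/R, so the total kinetic energy is ½Mv² + ½Iω² = ½(1+k)Mv² = (5/6)Mv².
Energy conservation Mgh = ½(1+k)Mv² gives v = √(2gh/(1+k)) = √(2 × 9.8 × 2.64 / 1.667) = 5.572 m/s.
Then ω = v/R = 5.572 / 0.13 ≈ 42.9 rad/s.

ω ≈ 42.9 rad/s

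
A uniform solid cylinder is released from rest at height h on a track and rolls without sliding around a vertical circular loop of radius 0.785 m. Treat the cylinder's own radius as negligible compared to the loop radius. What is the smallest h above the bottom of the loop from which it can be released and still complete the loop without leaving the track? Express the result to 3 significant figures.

With I = (1/2)MR², the ratio k = I/(MR²) is 0.5.
At the top, contact is just lost when gravity alone supplies the centripetal force: Mg = Mv_top²/r, i.e. v_top² = gr.
With ω = v/R, the kinetic energy at speed v is ½(1+k)Mv² = (3/4)Mv².
Energy conservation from release (height h) to the top (height 2r): Mgh = Mg(2r) + (3/4)M·gr.
Thus h_min = 2r + (1+k)r/2 = r(2 + 1.5/2) = 0.785 × 2.75 ≈ 2.16 m.

h_min ≈ 2.16 m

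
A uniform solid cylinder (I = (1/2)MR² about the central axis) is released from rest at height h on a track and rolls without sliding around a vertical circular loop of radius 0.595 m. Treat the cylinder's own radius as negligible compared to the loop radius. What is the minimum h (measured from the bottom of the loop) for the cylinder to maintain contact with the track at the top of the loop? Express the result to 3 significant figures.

h_min ≈ 1.64 m

For this body I = (1/2)MR², i.e. k = I/(MR²) = 0.5.
At the top of the loop, the minimum-contact condition is Mg = Mv_top²/r, so v_top² = gr.
With ω = v/R, the kinetic energy at speed v is ½(1+k)Mv² = (3/4)Mv².
Energy conservation from release (height h) to the top (height 2r): Mgh = Mg(2r) + (3/4)M·gr.
Thus h_min = 2r + (1+k)r/2 = r(2 + 1.5/2) = 0.595 × 2.75 ≈ 1.64 m.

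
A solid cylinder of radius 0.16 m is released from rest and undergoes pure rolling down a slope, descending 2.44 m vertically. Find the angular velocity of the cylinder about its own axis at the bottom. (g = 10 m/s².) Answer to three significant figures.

Here I = (1/2)MR², so the shape factor k = I/(MR²) = 0.5.
Rolling without slipping gives ω = v/R, so the total kinetic energy is ½Mv² + ½Iω² = ½(1+k)Mv² = (3/4)Mv².
Energy conservation Mgh = ½(1+k)Mv² gives v = √(2gh/(1+k)) = √(2 × 10 × 2.44 / 1.5) = 5.704 m/s.
The angular speed follows from ω = v/R = 5.704/0.16 ≈ 35.6 rad/s.

ω ≈ 35.6 rad/s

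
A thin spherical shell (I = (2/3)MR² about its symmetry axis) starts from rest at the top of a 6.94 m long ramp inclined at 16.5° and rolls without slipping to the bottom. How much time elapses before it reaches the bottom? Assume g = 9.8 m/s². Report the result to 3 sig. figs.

t ≈ 2.88 s

For this body I = (2/3)MR², i.e. k = I/(MR²) = 2/3.
Translational: Mg sinθ − f = Ma. Rotational about the CM: fR = Iα = kMRa, so f = kMa.
Hence a = g sinθ/(1+k) = 9.8×sin16.5°/1.667 = 1.67 m/s².
With constant a from rest, t = √(2L/a) = √(2·6.94/1.67) ≈ 2.88 s.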